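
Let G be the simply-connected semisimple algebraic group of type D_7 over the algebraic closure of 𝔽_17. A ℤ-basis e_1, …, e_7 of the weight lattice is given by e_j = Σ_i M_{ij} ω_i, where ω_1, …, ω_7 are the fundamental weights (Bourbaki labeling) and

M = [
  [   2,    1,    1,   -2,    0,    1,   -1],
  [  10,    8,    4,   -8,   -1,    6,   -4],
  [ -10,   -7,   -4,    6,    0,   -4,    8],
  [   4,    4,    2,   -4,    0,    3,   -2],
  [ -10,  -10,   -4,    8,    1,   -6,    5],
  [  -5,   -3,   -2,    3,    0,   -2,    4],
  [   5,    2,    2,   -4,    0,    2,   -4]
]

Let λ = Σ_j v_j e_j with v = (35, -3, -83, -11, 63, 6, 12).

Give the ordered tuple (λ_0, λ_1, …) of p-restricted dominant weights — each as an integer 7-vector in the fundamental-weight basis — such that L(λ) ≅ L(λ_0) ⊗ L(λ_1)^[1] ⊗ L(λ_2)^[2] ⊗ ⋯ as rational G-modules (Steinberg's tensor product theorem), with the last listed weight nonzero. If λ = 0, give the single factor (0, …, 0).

((0, 7, 9, 0, 11, 3, 11),)

Compute c_i = Σ_j M_{ij} v_j with v = (35, -3, -83, -11, 63, 6, 12):
  c_1 = (2)·(35) + (1)·(-3) + (1)·(-83) + (-2)·(-11) + (0)·(63) + (1)·(6) + (-1)·(12) = 0
  c_2 = (10)·(35) + (8)·(-3) + (4)·(-83) + (-8)·(-11) + (-1)·(63) + (6)·(6) + (-4)·(12) = 7
  c_3 = (-10)·(35) + (-7)·(-3) + (-4)·(-83) + (6)·(-11) + (0)·(63) + (-4)·(6) + (8)·(12) = 9
  c_4 = (4)·(35) + (4)·(-3) + (2)·(-83) + (-4)·(-11) + (0)·(63) + (3)·(6) + (-2)·(12) = 0
  c_5 = (-10)·(35) + (-10)·(-3) + (-4)·(-83) + (8)·(-11) + (1)·(63) + (-6)·(6) + (5)·(12) = 11
  c_6 = (-5)·(35) + (-3)·(-3) + (-2)·(-83) + (3)·(-11) + (0)·(63) + (-2)·(6) + (4)·(12) = 3
  c_7 = (5)·(35) + (2)·(-3) + (2)·(-83) + (-4)·(-11) + (0)·(63) + (2)·(6) + (-4)·(12) = 11
Expand coordinatewise in base 17:
  c_1 = 0
  c_2 = 7 = 7·17^0
  c_3 = 9 = 9·17^0
  c_4 = 0
  c_5 = 11 = 11·17^0
  c_6 = 3 = 3·17^0
  c_7 = 11 = 11·17^0
p-restricted factor λ_0 = (0, 7, 9, 0, 11, 3, 11)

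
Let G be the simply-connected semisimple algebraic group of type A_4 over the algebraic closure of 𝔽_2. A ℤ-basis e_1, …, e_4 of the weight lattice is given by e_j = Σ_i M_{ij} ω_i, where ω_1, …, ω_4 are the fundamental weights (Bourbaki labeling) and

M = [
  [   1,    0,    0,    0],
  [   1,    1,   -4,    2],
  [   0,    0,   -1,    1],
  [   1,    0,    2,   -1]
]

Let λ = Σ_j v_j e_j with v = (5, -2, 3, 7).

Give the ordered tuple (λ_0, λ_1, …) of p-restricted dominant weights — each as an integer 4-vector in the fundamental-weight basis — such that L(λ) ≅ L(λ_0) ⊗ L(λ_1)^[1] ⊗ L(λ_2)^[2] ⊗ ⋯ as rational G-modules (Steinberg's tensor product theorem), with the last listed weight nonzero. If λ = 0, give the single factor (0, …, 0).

Compute c_i = Σ_j M_{ij} v_j with v = (5, -2, 3, 7):
  c_1 = 1·5 + (0)·(-2) + 0·3 + 0·7 = 5
  c_2 = 1·5 + (1)·(-2) + (-4)·(3) + 2·7 = 5
  c_3 = 0·5 + (0)·(-2) + (-1)·(3) + 1·7 = 4
  c_4 = 1·5 + (0)·(-2) + 2·3 + (-1)·(7) = 4
Writing each c_i in base p = 2:
  c_1 = 5 = 1·2^0 + 0·2^1 + 1·2^2
  c_2 = 5 = 1·2^0 + 0·2^1 + 1·2^2
  c_3 = 4 = 0·2^0 + 0·2^1 + 1·2^2
  c_4 = 4 = 0·2^0 + 0·2^1 + 1·2^2
Factor λ_0 = (1, 1, 0, 0)
Factor λ_1 = (0, 0, 0, 0)
Factor λ_2 = (1, 1, 1, 1)

((1, 1, 0, 0), (0, 0, 0, 0), (1, 1, 1, 1))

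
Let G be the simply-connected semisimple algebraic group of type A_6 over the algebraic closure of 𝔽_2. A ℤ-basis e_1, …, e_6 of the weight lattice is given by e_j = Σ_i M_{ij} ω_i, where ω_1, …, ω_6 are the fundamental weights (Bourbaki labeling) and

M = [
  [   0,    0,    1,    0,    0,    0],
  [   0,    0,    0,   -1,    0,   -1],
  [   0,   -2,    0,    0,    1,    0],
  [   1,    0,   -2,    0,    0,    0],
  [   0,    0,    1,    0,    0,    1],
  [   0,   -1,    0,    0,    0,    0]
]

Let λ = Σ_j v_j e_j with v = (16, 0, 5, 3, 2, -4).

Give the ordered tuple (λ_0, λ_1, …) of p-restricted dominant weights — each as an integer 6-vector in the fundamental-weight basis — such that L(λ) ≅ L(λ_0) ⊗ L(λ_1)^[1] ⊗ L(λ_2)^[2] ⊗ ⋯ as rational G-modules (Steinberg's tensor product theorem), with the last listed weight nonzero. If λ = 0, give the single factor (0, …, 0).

((1, 1, 0, 0, 1, 0), (0, 0, 1, 1, 0, 0), (1, 0, 0, 1, 0, 0))

In the fundamental-weight basis, λ has coordinates c = M·v (v = (16, 0, 5, 3, 2, -4)):
  c_1 = (0)·(16) + (0)·(0) + (1)·(5) + (0)·(3) + (0)·(2) + (0)·(-4) = 5
  c_2 = (0)·(16) + (0)·(0) + (0)·(5) + (-1)·(3) + (0)·(2) + (-1)·(-4) = 1
  c_3 = (0)·(16) + (-2)·(0) + (0)·(5) + (0)·(3) + (1)·(2) + (0)·(-4) = 2
  c_4 = (1)·(16) + (0)·(0) + (-2)·(5) + (0)·(3) + (0)·(2) + (0)·(-4) = 6
  c_5 = (0)·(16) + (0)·(0) + (1)·(5) + (0)·(3) + (0)·(2) + (1)·(-4) = 1
  c_6 = (0)·(16) + (-1)·(0) + (0)·(5) + (0)·(3) + (0)·(2) + (0)·(-4) = 0
Base-2 expansion of each c_i:
  c_1 = 5 = 1·2^0 + 0·2^1 + 1·2^2
  c_2 = 1 = 1·2^0
  c_3 = 2 = 0·2^0 + 1·2^1
  c_4 = 6 = 0·2^0 + 1·2^1 + 1·2^2
  c_5 = 1 = 1·2^0
  c_6 = 0
λ_0 = (1, 1, 0, 0, 1, 0)
λ_1 = (0, 0, 1, 1, 0, 0)
λ_2 = (1, 0, 0, 1, 0, 0)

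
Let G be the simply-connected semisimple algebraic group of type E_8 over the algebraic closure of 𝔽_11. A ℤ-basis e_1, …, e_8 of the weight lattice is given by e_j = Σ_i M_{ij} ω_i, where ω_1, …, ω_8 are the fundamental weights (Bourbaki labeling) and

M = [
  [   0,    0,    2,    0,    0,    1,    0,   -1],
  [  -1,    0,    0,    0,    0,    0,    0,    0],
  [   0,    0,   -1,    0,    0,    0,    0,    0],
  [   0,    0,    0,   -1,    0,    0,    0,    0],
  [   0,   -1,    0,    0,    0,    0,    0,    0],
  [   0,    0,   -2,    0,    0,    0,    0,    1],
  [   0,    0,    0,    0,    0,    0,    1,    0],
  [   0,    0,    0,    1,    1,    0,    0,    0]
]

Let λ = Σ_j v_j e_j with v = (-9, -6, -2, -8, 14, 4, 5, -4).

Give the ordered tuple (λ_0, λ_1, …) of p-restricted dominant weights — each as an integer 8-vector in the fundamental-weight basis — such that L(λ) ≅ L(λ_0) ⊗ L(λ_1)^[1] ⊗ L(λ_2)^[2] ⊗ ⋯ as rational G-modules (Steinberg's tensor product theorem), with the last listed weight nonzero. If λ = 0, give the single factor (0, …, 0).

((4, 9, 2, 8, 6, 0, 5, 6),)

In the fundamental-weight basis, λ has coordinates c = M·v (v = (-9, -6, -2, -8, 14, 4, 5, -4)):
  c_1 = (0)·(-9) + (0)·(-6) + (2)·(-2) + (0)·(-8) + 0·14 + 1·4 + 0·5 + (-1)·(-4) = 4
  c_2 = (-1)·(-9) + (0)·(-6) + (0)·(-2) + (0)·(-8) + 0·14 + 0·4 + 0·5 + (0)·(-4) = 9
  c_3 = (0)·(-9) + (0)·(-6) + (-1)·(-2) + (0)·(-8) + 0·14 + 0·4 + 0·5 + (0)·(-4) = 2
  c_4 = (0)·(-9) + (0)·(-6) + (0)·(-2) + (-1)·(-8) + 0·14 + 0·4 + 0·5 + (0)·(-4) = 8
  c_5 = (0)·(-9) + (-1)·(-6) + (0)·(-2) + (0)·(-8) + 0·14 + 0·4 + 0·5 + (0)·(-4) = 6
  c_6 = (0)·(-9) + (0)·(-6) + (-2)·(-2) + (0)·(-8) + 0·14 + 0·4 + 0·5 + (1)·(-4) = 0
  c_7 = (0)·(-9) + (0)·(-6) + (0)·(-2) + (0)·(-8) + 0·14 + 0·4 + 1·5 + (0)·(-4) = 5
  c_8 = (0)·(-9) + (0)·(-6) + (0)·(-2) + (1)·(-8) + 1·14 + 0·4 + 0·5 + (0)·(-4) = 6
Expand coordinatewise in base 11:
  c_1 = 4 = 4·11^0
  c_2 = 9 = 9·11^0
  c_3 = 2 = 2·11^0
  c_4 = 8 = 8·11^0
  c_5 = 6 = 6·11^0
  c_6 = 0
  c_7 = 5 = 5·11^0
  c_8 = 6 = 6·11^0
Factor λ_0 = (4, 9, 2, 8, 6, 0, 5, 6)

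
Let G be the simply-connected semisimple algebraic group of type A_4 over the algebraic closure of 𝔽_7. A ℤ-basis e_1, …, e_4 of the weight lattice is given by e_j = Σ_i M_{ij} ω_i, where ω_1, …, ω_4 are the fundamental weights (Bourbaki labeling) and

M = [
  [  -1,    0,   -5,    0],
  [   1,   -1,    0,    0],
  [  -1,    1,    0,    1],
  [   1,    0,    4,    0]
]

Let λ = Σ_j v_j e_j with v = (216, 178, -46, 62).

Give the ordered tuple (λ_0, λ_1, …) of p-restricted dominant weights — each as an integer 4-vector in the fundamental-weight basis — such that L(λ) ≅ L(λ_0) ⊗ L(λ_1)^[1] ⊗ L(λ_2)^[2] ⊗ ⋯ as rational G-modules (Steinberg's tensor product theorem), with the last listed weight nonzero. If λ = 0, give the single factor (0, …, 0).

Change of basis e → ω: c = M·v where v = (216, 178, -46, 62):
  c_1 = (-1)·(216) + (0)·(178) + (-5)·(-46) + (0)·(62) = 14
  c_2 = (1)·(216) + (-1)·(178) + (0)·(-46) + (0)·(62) = 38
  c_3 = (-1)·(216) + (1)·(178) + (0)·(-46) + (1)·(62) = 24
  c_4 = (1)·(216) + (0)·(178) + (4)·(-46) + (0)·(62) = 32
Expand coordinatewise in base 7:
  c_1 = 14 = 0·7^0 + 2·7^1
  c_2 = 38 = 3·7^0 + 5·7^1
  c_3 = 24 = 3·7^0 + 3·7^1
  c_4 = 32 = 4·7^0 + 4·7^1
p-restricted factor λ_0 = (0, 3, 3, 4)
p-restricted factor λ_1 = (2, 5, 3, 4)

((0, 3, 3, 4), (2, 5, 3, 4))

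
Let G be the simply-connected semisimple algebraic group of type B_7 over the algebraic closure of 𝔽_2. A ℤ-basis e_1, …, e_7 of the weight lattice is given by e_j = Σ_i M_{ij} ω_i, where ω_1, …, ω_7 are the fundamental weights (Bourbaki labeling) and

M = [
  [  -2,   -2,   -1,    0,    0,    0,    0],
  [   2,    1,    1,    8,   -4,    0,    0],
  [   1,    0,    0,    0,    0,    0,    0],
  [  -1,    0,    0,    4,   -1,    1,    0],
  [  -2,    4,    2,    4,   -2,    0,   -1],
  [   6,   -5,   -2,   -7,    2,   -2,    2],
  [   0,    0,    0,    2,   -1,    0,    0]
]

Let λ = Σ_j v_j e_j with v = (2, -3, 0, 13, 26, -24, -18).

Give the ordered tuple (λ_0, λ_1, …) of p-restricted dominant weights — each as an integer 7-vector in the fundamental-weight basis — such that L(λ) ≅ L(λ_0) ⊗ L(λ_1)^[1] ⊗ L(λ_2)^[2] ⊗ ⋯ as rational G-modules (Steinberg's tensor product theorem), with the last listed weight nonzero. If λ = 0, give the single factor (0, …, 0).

((0, 1, 0, 0, 0, 0, 0), (1, 0, 1, 0, 1, 0, 0))

Compute c_i = Σ_j M_{ij} v_j with v = (2, -3, 0, 13, 26, -24, -18):
  c_1 = (-2)·(2) + (-2)·(-3) + (-1)·(0) + (0)·(13) + (0)·(26) + (0)·(-24) + (0)·(-18) = 2
  c_2 = (2)·(2) + (1)·(-3) + (1)·(0) + (8)·(13) + (-4)·(26) + (0)·(-24) + (0)·(-18) = 1
  c_3 = (1)·(2) + (0)·(-3) + (0)·(0) + (0)·(13) + (0)·(26) + (0)·(-24) + (0)·(-18) = 2
  c_4 = (-1)·(2) + (0)·(-3) + (0)·(0) + (4)·(13) + (-1)·(26) + (1)·(-24) + (0)·(-18) = 0
  c_5 = (-2)·(2) + (4)·(-3) + (2)·(0) + (4)·(13) + (-2)·(26) + (0)·(-24) + (-1)·(-18) = 2
  c_6 = (6)·(2) + (-5)·(-3) + (-2)·(0) + (-7)·(13) + (2)·(26) + (-2)·(-24) + (2)·(-18) = 0
  c_7 = (0)·(2) + (0)·(-3) + (0)·(0) + (2)·(13) + (-1)·(26) + (0)·(-24) + (0)·(-18) = 0
Base-2 expansion of each c_i:
  c_1 = 2 = 0·2^0 + 1·2^1
  c_2 = 1 = 1·2^0
  c_3 = 2 = 0·2^0 + 1·2^1
  c_4 = 0
  c_5 = 2 = 0·2^0 + 1·2^1
  c_6 = 0
  c_7 = 0
λ_0 = (0, 1, 0, 0, 0, 0, 0)
λ_1 = (1, 0, 1, 0, 1, 0, 0)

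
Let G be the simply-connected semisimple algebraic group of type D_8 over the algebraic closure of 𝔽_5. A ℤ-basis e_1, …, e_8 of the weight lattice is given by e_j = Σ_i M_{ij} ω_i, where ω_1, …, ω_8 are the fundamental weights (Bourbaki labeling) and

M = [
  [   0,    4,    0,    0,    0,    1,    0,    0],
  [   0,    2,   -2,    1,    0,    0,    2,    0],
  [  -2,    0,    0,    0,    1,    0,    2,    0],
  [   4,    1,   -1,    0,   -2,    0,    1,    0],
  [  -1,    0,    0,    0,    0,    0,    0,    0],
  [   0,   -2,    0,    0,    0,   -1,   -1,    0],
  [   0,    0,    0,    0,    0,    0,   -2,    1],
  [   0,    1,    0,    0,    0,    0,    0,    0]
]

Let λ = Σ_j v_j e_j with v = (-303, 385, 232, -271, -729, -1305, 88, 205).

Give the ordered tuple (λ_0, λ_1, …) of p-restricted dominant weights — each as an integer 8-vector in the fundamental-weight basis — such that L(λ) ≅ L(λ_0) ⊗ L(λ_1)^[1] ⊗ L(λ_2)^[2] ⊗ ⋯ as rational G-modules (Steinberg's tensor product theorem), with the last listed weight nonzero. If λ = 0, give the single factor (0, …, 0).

((0, 1, 3, 2, 3, 2, 4, 0), (2, 2, 0, 2, 0, 4, 0, 2), (4, 3, 2, 4, 2, 2, 1, 0), (1, 1, 0, 3, 2, 3, 0, 3))

Converting to the ω-basis (c_i = row i of M dotted with v = (-303, 385, 232, -271, -729, -1305, 88, 205)):
  c_1 = (0)·(-303) + (4)·(385) + (0)·(232) + (0)·(-271) + (0)·(-729) + (1)·(-1305) + (0)·(88) + (0)·(205) = 235
  c_2 = (0)·(-303) + (2)·(385) + (-2)·(232) + (1)·(-271) + (0)·(-729) + (0)·(-1305) + (2)·(88) + (0)·(205) = 211
  c_3 = (-2)·(-303) + (0)·(385) + (0)·(232) + (0)·(-271) + (1)·(-729) + (0)·(-1305) + (2)·(88) + (0)·(205) = 53
  c_4 = (4)·(-303) + (1)·(385) + (-1)·(232) + (0)·(-271) + (-2)·(-729) + (0)·(-1305) + (1)·(88) + (0)·(205) = 487
  c_5 = (-1)·(-303) + (0)·(385) + (0)·(232) + (0)·(-271) + (0)·(-729) + (0)·(-1305) + (0)·(88) + (0)·(205) = 303
  c_6 = (0)·(-303) + (-2)·(385) + (0)·(232) + (0)·(-271) + (0)·(-729) + (-1)·(-1305) + (-1)·(88) + (0)·(205) = 447
  c_7 = (0)·(-303) + (0)·(385) + (0)·(232) + (0)·(-271) + (0)·(-729) + (0)·(-1305) + (-2)·(88) + (1)·(205) = 29
  c_8 = (0)·(-303) + (1)·(385) + (0)·(232) + (0)·(-271) + (0)·(-729) + (0)·(-1305) + (0)·(88) + (0)·(205) = 385
Base-5 expansion of each c_i:
  c_1 = 235 = 0·5^0 + 2·5^1 + 4·5^2 + 1·5^3
  c_2 = 211 = 1·5^0 + 2·5^1 + 3·5^2 + 1·5^3
  c_3 = 53 = 3·5^0 + 0·5^1 + 2·5^2
  c_4 = 487 = 2·5^0 + 2·5^1 + 4·5^2 + 3·5^3
  c_5 = 303 = 3·5^0 + 0·5^1 + 2·5^2 + 2·5^3
  c_6 = 447 = 2·5^0 + 4·5^1 + 2·5^2 + 3·5^3
  c_7 = 29 = 4·5^0 + 0·5^1 + 1·5^2
  c_8 = 385 = 0·5^0 + 2·5^1 + 0·5^2 + 3·5^3
p-restricted factor λ_0 = (0, 1, 3, 2, 3, 2, 4, 0)
p-restricted factor λ_1 = (2, 2, 0, 2, 0, 4, 0, 2)
p-restricted factor λ_2 = (4, 3, 2, 4, 2, 2, 1, 0)
p-restricted factor λ_3 = (1, 1, 0, 3, 2, 3, 0, 3)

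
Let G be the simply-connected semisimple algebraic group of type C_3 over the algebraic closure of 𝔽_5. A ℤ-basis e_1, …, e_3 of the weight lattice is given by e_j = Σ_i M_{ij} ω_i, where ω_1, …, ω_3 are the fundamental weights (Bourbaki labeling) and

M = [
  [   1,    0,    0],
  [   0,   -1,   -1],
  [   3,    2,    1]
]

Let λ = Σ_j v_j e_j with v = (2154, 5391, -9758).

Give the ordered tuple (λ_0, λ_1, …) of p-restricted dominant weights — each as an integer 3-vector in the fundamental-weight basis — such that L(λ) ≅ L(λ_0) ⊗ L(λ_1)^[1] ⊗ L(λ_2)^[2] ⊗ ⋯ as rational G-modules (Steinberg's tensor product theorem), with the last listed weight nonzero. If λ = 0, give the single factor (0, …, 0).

Compute c_i = Σ_j M_{ij} v_j with v = (2154, 5391, -9758):
  c_1 = (1)·(2154) + (0)·(5391) + (0)·(-9758) = 2154
  c_2 = (0)·(2154) + (-1)·(5391) + (-1)·(-9758) = 4367
  c_3 = (3)·(2154) + (2)·(5391) + (1)·(-9758) = 7486
Base-5 expansion of each c_i:
  c_1 = 2154 = 4·5^0 + 0·5^1 + 1·5^2 + 2·5^3 + 3·5^4
  c_2 = 4367 = 2·5^0 + 3·5^1 + 4·5^2 + 4·5^3 + 1·5^4 + 1·5^5
  c_3 = 7486 = 1·5^0 + 2·5^1 + 4·5^2 + 4·5^3 + 1·5^4 + 2·5^5
Factor λ_0 = (4, 2, 1)
Factor λ_1 = (0, 3, 2)
Factor λ_2 = (1, 4, 4)
Factor λ_3 = (2, 4, 4)
Factor λ_4 = (3, 1, 1)
Factor λ_5 = (0, 1, 2)

((4, 2, 1), (0, 3, 2), (1, 4, 4), (2, 4, 4), (3, 1, 1), (0, 1, 2))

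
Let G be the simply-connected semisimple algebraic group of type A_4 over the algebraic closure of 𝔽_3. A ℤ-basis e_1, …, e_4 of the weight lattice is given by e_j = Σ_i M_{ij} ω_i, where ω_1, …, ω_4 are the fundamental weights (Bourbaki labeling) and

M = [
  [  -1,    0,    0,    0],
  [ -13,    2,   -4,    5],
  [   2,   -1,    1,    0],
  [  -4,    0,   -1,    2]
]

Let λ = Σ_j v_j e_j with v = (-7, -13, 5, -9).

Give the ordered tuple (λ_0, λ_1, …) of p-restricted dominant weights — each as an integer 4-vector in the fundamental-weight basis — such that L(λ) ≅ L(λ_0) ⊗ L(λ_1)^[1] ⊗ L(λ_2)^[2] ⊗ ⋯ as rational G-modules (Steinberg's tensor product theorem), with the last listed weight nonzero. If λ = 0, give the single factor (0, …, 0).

In the fundamental-weight basis, λ has coordinates c = M·v (v = (-7, -13, 5, -9)):
  c_1 = (-1)·(-7) + (0)·(-13) + (0)·(5) + (0)·(-9) = 7
  c_2 = (-13)·(-7) + (2)·(-13) + (-4)·(5) + (5)·(-9) = 0
  c_3 = (2)·(-7) + (-1)·(-13) + (1)·(5) + (0)·(-9) = 4
  c_4 = (-4)·(-7) + (0)·(-13) + (-1)·(5) + (2)·(-9) = 5
Writing each c_i in base p = 3:
  c_1 = 7 = 1·3^0 + 2·3^1
  c_2 = 0
  c_3 = 4 = 1·3^0 + 1·3^1
  c_4 = 5 = 2·3^0 + 1·3^1
p-restricted factor λ_0 = (1, 0, 1, 2)
p-restricted factor λ_1 = (2, 0, 1, 1)

((1, 0, 1, 2), (2, 0, 1, 1))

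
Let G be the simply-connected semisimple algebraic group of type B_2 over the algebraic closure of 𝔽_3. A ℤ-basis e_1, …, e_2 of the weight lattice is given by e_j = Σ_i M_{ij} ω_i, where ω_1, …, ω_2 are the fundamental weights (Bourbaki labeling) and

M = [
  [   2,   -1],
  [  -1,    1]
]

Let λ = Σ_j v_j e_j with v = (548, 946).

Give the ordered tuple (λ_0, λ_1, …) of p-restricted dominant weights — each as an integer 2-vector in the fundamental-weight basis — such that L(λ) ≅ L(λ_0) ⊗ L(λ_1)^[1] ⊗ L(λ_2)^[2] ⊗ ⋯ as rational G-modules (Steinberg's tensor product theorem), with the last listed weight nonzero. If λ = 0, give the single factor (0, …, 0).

Change of basis e → ω: c = M·v where v = (548, 946):
  c_1 = (2)·(548) + (-1)·(946) = 150
  c_2 = (-1)·(548) + (1)·(946) = 398
p = 3; digits c_i = Σ_j d_{ij}·3^j, 0 ≤ d_{ij} < 3:
  c_1 = 150 = 0·3^0 + 2·3^1 + 1·3^2 + 2·3^3 + 1·3^4
  c_2 = 398 = 2·3^0 + 0·3^1 + 2·3^2 + 2·3^3 + 1·3^4 + 1·3^5
λ_0 = (0, 2)
λ_1 = (2, 0)
λ_2 = (1, 2)
λ_3 = (2, 2)
λ_4 = (1, 1)
λ_5 = (0, 1)

((0, 2), (2, 0), (1, 2), (2, 2), (1, 1), (0, 1))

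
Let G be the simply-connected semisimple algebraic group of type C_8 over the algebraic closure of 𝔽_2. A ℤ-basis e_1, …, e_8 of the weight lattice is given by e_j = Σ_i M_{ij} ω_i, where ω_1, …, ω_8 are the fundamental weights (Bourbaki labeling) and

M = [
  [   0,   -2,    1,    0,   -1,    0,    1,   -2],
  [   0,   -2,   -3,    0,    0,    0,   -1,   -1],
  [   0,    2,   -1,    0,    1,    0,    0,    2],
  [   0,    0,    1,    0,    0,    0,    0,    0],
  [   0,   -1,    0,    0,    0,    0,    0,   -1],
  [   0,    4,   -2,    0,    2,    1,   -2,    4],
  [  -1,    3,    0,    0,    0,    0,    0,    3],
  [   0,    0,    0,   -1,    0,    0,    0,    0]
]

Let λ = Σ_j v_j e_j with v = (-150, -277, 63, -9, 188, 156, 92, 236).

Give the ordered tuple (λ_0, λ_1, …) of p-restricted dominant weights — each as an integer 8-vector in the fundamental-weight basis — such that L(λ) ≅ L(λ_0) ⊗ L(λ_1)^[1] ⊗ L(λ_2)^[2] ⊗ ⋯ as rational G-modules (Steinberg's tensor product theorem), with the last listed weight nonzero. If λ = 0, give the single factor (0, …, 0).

Change of basis e → ω: c = M·v where v = (-150, -277, 63, -9, 188, 156, 92, 236):
  c_1 = (0)·(-150) + (-2)·(-277) + (1)·(63) + (0)·(-9) + (-1)·(188) + (0)·(156) + (1)·(92) + (-2)·(236) = 49
  c_2 = (0)·(-150) + (-2)·(-277) + (-3)·(63) + (0)·(-9) + (0)·(188) + (0)·(156) + (-1)·(92) + (-1)·(236) = 37
  c_3 = (0)·(-150) + (2)·(-277) + (-1)·(63) + (0)·(-9) + (1)·(188) + (0)·(156) + (0)·(92) + (2)·(236) = 43
  c_4 = (0)·(-150) + (0)·(-277) + (1)·(63) + (0)·(-9) + (0)·(188) + (0)·(156) + (0)·(92) + (0)·(236) = 63
  c_5 = (0)·(-150) + (-1)·(-277) + (0)·(63) + (0)·(-9) + (0)·(188) + (0)·(156) + (0)·(92) + (-1)·(236) = 41
  c_6 = (0)·(-150) + (4)·(-277) + (-2)·(63) + (0)·(-9) + (2)·(188) + (1)·(156) + (-2)·(92) + (4)·(236) = 58
  c_7 = (-1)·(-150) + (3)·(-277) + (0)·(63) + (0)·(-9) + (0)·(188) + (0)·(156) + (0)·(92) + (3)·(236) = 27
  c_8 = (0)·(-150) + (0)·(-277) + (0)·(63) + (-1)·(-9) + (0)·(188) + (0)·(156) + (0)·(92) + (0)·(236) = 9
Base-2 expansion of each c_i:
  c_1 = 49 = 1·2^0 + 0·2^1 + 0·2^2 + 0·2^3 + 1·2^4 + 1·2^5
  c_2 = 37 = 1·2^0 + 0·2^1 + 1·2^2 + 0·2^3 + 0·2^4 + 1·2^5
  c_3 = 43 = 1·2^0 + 1·2^1 + 0·2^2 + 1·2^3 + 0·2^4 + 1·2^5
  c_4 = 63 = 1·2^0 + 1·2^1 + 1·2^2 + 1·2^3 + 1·2^4 + 1·2^5
  c_5 = 41 = 1·2^0 + 0·2^1 + 0·2^2 + 1·2^3 + 0·2^4 + 1·2^5
  c_6 = 58 = 0·2^0 + 1·2^1 + 0·2^2 + 1·2^3 + 1·2^4 + 1·2^5
  c_7 = 27 = 1·2^0 + 1·2^1 + 0·2^2 + 1·2^3 + 1·2^4
  c_8 = 9 = 1·2^0 + 0·2^1 + 0·2^2 + 1·2^3
Factor λ_0 = (1, 1, 1, 1, 1, 0, 1, 1)
Factor λ_1 = (0, 0, 1, 1, 0, 1, 1, 0)
Factor λ_2 = (0, 1, 0, 1, 0, 0, 0, 0)
Factor λ_3 = (0, 0, 1, 1, 1, 1, 1, 1)
Factor λ_4 = (1, 0, 0, 1, 0, 1, 1, 0)
Factor λ_5 = (1, 1, 1, 1, 1, 1, 0, 0)

((1, 1, 1, 1, 1, 0, 1, 1), (0, 0, 1, 1, 0, 1, 1, 0), (0, 1, 0, 1, 0, 0, 0, 0), (0, 0, 1, 1, 1, 1, 1, 1), (1, 0, 0, 1, 0, 1, 1, 0), (1, 1, 1, 1, 1, 1, 0, 0))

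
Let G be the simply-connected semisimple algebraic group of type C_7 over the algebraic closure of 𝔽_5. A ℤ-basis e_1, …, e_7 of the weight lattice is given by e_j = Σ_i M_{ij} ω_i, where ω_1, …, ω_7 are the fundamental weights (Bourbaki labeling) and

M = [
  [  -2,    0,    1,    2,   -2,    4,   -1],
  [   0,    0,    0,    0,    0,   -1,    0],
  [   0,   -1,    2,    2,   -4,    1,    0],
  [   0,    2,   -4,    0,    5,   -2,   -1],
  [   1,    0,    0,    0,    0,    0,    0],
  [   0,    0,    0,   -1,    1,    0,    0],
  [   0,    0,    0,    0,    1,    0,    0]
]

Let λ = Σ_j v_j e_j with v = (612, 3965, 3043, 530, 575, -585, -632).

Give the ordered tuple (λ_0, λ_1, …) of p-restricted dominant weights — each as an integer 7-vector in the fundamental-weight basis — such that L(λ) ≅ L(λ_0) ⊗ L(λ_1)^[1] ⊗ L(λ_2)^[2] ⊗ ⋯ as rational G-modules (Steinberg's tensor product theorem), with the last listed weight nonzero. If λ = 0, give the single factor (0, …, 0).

((1, 0, 1, 0, 2, 0, 0), (4, 2, 4, 2, 2, 4, 0), (0, 3, 1, 2, 4, 1, 3), (0, 4, 2, 3, 4, 0, 4))

Change of basis e → ω: c = M·v where v = (612, 3965, 3043, 530, 575, -585, -632):
  c_1 = -2*612 + 0*3965 + 1*3043 + 2*530 + -2*575 + 4*-585 + -1*-632 = 21
  c_2 = 0*612 + 0*3965 + 0*3043 + 0*530 + 0*575 + -1*-585 + 0*-632 = 585
  c_3 = 0*612 + -1*3965 + 2*3043 + 2*530 + -4*575 + 1*-585 + 0*-632 = 296
  c_4 = 0*612 + 2*3965 + -4*3043 + 0*530 + 5*575 + -2*-585 + -1*-632 = 435
  c_5 = 1*612 + 0*3965 + 0*3043 + 0*530 + 0*575 + 0*-585 + 0*-632 = 612
  c_6 = 0*612 + 0*3965 + 0*3043 + -1*530 + 1*575 + 0*-585 + 0*-632 = 45
  c_7 = 0*612 + 0*3965 + 0*3043 + 0*530 + 1*575 + 0*-585 + 0*-632 = 575
Expand coordinatewise in base 5:
  c_1 = 21 = 1·5^0 + 4·5^1
  c_2 = 585 = 0·5^0 + 2·5^1 + 3·5^2 + 4·5^3
  c_3 = 296 = 1·5^0 + 4·5^1 + 1·5^2 + 2·5^3
  c_4 = 435 = 0·5^0 + 2·5^1 + 2·5^2 + 3·5^3
  c_5 = 612 = 2·5^0 + 2·5^1 + 4·5^2 + 4·5^3
  c_6 = 45 = 0·5^0 + 4·5^1 + 1·5^2
  c_7 = 575 = 0·5^0 + 0·5^1 + 3·5^2 + 4·5^3
λ_0 = (1, 0, 1, 0, 2, 0, 0)
λ_1 = (4, 2, 4, 2, 2, 4, 0)
λ_2 = (0, 3, 1, 2, 4, 1, 3)
λ_3 = (0, 4, 2, 3, 4, 0, 4)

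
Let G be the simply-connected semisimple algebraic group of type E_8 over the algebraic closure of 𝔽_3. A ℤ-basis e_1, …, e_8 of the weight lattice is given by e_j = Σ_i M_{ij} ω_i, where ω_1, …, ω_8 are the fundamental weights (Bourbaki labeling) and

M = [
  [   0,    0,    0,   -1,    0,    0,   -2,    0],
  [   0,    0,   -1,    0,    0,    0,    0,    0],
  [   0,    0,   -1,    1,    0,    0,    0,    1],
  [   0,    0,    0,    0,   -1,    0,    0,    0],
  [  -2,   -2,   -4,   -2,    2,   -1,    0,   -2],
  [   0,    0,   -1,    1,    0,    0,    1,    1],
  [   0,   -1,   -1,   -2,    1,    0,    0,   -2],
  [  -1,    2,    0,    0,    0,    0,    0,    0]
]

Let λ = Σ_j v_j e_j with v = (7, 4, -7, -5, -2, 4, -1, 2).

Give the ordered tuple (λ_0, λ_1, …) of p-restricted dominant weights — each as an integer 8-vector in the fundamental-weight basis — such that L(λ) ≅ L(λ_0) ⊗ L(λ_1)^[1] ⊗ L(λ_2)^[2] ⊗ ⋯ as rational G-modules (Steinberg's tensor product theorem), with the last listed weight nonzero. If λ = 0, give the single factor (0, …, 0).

Compute c_i = Σ_j M_{ij} v_j with v = (7, 4, -7, -5, -2, 4, -1, 2):
  c_1 = (0)·(7) + (0)·(4) + (0)·(-7) + (-1)·(-5) + (0)·(-2) + (0)·(4) + (-2)·(-1) + (0)·(2) = 7
  c_2 = (0)·(7) + (0)·(4) + (-1)·(-7) + (0)·(-5) + (0)·(-2) + (0)·(4) + (0)·(-1) + (0)·(2) = 7
  c_3 = (0)·(7) + (0)·(4) + (-1)·(-7) + (1)·(-5) + (0)·(-2) + (0)·(4) + (0)·(-1) + (1)·(2) = 4
  c_4 = (0)·(7) + (0)·(4) + (0)·(-7) + (0)·(-5) + (-1)·(-2) + (0)·(4) + (0)·(-1) + (0)·(2) = 2
  c_5 = (-2)·(7) + (-2)·(4) + (-4)·(-7) + (-2)·(-5) + (2)·(-2) + (-1)·(4) + (0)·(-1) + (-2)·(2) = 4
  c_6 = (0)·(7) + (0)·(4) + (-1)·(-7) + (1)·(-5) + (0)·(-2) + (0)·(4) + (1)·(-1) + (1)·(2) = 3
  c_7 = (0)·(7) + (-1)·(4) + (-1)·(-7) + (-2)·(-5) + (1)·(-2) + (0)·(4) + (0)·(-1) + (-2)·(2) = 7
  c_8 = (-1)·(7) + (2)·(4) + (0)·(-7) + (0)·(-5) + (0)·(-2) + (0)·(4) + (0)·(-1) + (0)·(2) = 1
Expand coordinatewise in base 3:
  c_1 = 7 = 1·3^0 + 2·3^1
  c_2 = 7 = 1·3^0 + 2·3^1
  c_3 = 4 = 1·3^0 + 1·3^1
  c_4 = 2 = 2·3^0
  c_5 = 4 = 1·3^0 + 1·3^1
  c_6 = 3 = 0·3^0 + 1·3^1
  c_7 = 7 = 1·3^0 + 2·3^1
  c_8 = 1 = 1·3^0
p-restricted factor λ_0 = (1, 1, 1, 2, 1, 0, 1, 1)
p-restricted factor λ_1 = (2, 2, 1, 0, 1, 1, 2, 0)

((1, 1, 1, 2, 1, 0, 1, 1), (2, 2, 1, 0, 1, 1, 2, 0))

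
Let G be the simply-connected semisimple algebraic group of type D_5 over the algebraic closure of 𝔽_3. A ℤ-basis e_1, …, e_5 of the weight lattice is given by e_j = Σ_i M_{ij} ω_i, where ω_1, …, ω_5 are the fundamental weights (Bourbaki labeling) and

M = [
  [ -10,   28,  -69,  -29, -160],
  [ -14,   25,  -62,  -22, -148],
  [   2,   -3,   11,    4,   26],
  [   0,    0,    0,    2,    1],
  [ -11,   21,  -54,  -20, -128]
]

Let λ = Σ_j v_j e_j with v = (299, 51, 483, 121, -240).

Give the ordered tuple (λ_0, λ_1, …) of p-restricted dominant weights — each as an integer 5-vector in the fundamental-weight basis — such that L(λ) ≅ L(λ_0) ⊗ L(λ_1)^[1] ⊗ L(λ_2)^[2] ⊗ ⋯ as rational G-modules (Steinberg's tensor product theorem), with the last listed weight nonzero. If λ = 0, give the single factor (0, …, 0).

In the fundamental-weight basis, λ has coordinates c = M·v (v = (299, 51, 483, 121, -240)):
  c_1 = (-10)·(299) + 28·51 + (-69)·(483) + (-29)·(121) + (-160)·(-240) = 2
  c_2 = (-14)·(299) + 25·51 + (-62)·(483) + (-22)·(121) + (-148)·(-240) = 1
  c_3 = 2·299 + (-3)·(51) + 11·483 + 4·121 + (26)·(-240) = 2
  c_4 = 0·299 + 0·51 + 0·483 + 2·121 + (1)·(-240) = 2
  c_5 = (-11)·(299) + 21·51 + (-54)·(483) + (-20)·(121) + (-128)·(-240) = 0
p = 3; digits c_i = Σ_j d_{ij}·3^j, 0 ≤ d_{ij} < 3:
  c_1 = 2 = 2·3^0
  c_2 = 1 = 1·3^0
  c_3 = 2 = 2·3^0
  c_4 = 2 = 2·3^0
  c_5 = 0
Factor λ_0 = (2, 1, 2, 2, 0)

((2, 1, 2, 2, 0),)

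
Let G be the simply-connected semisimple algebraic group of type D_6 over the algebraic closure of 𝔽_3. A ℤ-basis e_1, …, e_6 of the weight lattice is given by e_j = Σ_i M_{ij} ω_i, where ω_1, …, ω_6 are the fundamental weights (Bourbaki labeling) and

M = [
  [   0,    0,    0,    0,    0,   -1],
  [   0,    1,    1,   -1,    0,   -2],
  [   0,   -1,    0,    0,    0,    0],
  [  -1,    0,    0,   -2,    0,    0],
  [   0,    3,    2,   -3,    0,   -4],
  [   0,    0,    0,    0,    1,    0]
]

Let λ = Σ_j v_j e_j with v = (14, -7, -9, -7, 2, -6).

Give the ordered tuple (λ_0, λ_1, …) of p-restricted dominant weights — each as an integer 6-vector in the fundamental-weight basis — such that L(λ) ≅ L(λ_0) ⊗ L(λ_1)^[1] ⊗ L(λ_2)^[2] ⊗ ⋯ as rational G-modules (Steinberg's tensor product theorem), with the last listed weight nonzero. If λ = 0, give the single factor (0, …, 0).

((0, 0, 1, 0, 0, 2), (2, 1, 2, 0, 2, 0))

Change of basis e → ω: c = M·v where v = (14, -7, -9, -7, 2, -6):
  c_1 = 0·14 + (0)·(-7) + (0)·(-9) + (0)·(-7) + 0·2 + (-1)·(-6) = 6
  c_2 = 0·14 + (1)·(-7) + (1)·(-9) + (-1)·(-7) + 0·2 + (-2)·(-6) = 3
  c_3 = 0·14 + (-1)·(-7) + (0)·(-9) + (0)·(-7) + 0·2 + (0)·(-6) = 7
  c_4 = (-1)·(14) + (0)·(-7) + (0)·(-9) + (-2)·(-7) + 0·2 + (0)·(-6) = 0
  c_5 = 0·14 + (3)·(-7) + (2)·(-9) + (-3)·(-7) + 0·2 + (-4)·(-6) = 6
  c_6 = 0·14 + (0)·(-7) + (0)·(-9) + (0)·(-7) + 1·2 + (0)·(-6) = 2
Base-3 expansion of each c_i:
  c_1 = 6 = 0·3^0 + 2·3^1
  c_2 = 3 = 0·3^0 + 1·3^1
  c_3 = 7 = 1·3^0 + 2·3^1
  c_4 = 0
  c_5 = 6 = 0·3^0 + 2·3^1
  c_6 = 2 = 2·3^0
λ_0 = (0, 0, 1, 0, 0, 2)
λ_1 = (2, 1, 2, 0, 2, 0)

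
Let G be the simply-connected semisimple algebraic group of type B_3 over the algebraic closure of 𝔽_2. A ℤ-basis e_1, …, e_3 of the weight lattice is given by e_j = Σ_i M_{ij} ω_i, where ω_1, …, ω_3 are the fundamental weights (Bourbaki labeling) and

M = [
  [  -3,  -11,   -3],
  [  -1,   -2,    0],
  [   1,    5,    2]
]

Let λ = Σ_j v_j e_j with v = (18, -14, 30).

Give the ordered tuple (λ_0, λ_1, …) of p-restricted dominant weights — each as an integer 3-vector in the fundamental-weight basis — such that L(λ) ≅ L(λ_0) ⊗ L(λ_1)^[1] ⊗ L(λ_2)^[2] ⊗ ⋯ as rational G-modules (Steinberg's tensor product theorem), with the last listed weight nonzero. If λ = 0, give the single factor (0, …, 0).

In the fundamental-weight basis, λ has coordinates c = M·v (v = (18, -14, 30)):
  c_1 = -3*18 + -11*-14 + -3*30 = 10
  c_2 = -1*18 + -2*-14 + 0*30 = 10
  c_3 = 1*18 + 5*-14 + 2*30 = 8
Writing each c_i in base p = 2:
  c_1 = 10 = 0·2^0 + 1·2^1 + 0·2^2 + 1·2^3
  c_2 = 10 = 0·2^0 + 1·2^1 + 0·2^2 + 1·2^3
  c_3 = 8 = 0·2^0 + 0·2^1 + 0·2^2 + 1·2^3
λ_0 = (0, 0, 0)
λ_1 = (1, 1, 0)
λ_2 = (0, 0, 0)
λ_3 = (1, 1, 1)

((0, 0, 0), (1, 1, 0), (0, 0, 0), (1, 1, 1))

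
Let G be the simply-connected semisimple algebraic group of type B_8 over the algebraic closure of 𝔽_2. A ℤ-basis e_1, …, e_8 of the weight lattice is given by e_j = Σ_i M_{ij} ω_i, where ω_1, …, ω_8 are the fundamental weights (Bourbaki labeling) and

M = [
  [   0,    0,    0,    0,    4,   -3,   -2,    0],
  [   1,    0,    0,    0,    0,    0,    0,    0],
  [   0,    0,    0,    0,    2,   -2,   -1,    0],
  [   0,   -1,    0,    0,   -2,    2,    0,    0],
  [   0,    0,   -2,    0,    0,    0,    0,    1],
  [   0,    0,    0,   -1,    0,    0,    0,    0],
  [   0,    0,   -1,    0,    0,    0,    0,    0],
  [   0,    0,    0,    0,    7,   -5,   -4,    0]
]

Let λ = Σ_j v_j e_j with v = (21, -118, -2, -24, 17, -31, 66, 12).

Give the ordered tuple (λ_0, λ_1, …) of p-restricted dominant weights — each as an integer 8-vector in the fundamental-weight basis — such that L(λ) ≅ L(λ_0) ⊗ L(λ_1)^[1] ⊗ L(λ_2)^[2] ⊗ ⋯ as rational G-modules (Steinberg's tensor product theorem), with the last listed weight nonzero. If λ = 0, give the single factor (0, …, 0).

Converting to the ω-basis (c_i = row i of M dotted with v = (21, -118, -2, -24, 17, -31, 66, 12)):
  c_1 = (0)·(21) + (0)·(-118) + (0)·(-2) + (0)·(-24) + (4)·(17) + (-3)·(-31) + (-2)·(66) + (0)·(12) = 29
  c_2 = (1)·(21) + (0)·(-118) + (0)·(-2) + (0)·(-24) + (0)·(17) + (0)·(-31) + (0)·(66) + (0)·(12) = 21
  c_3 = (0)·(21) + (0)·(-118) + (0)·(-2) + (0)·(-24) + (2)·(17) + (-2)·(-31) + (-1)·(66) + (0)·(12) = 30
  c_4 = (0)·(21) + (-1)·(-118) + (0)·(-2) + (0)·(-24) + (-2)·(17) + (2)·(-31) + (0)·(66) + (0)·(12) = 22
  c_5 = (0)·(21) + (0)·(-118) + (-2)·(-2) + (0)·(-24) + (0)·(17) + (0)·(-31) + (0)·(66) + (1)·(12) = 16
  c_6 = (0)·(21) + (0)·(-118) + (0)·(-2) + (-1)·(-24) + (0)·(17) + (0)·(-31) + (0)·(66) + (0)·(12) = 24
  c_7 = (0)·(21) + (0)·(-118) + (-1)·(-2) + (0)·(-24) + (0)·(17) + (0)·(-31) + (0)·(66) + (0)·(12) = 2
  c_8 = (0)·(21) + (0)·(-118) + (0)·(-2) + (0)·(-24) + (7)·(17) + (-5)·(-31) + (-4)·(66) + (0)·(12) = 10
p = 2; digits c_i = Σ_j d_{ij}·2^j, 0 ≤ d_{ij} < 2:
  c_1 = 29 = 1·2^0 + 0·2^1 + 1·2^2 + 1·2^3 + 1·2^4
  c_2 = 21 = 1·2^0 + 0·2^1 + 1·2^2 + 0·2^3 + 1·2^4
  c_3 = 30 = 0·2^0 + 1·2^1 + 1·2^2 + 1·2^3 + 1·2^4
  c_4 = 22 = 0·2^0 + 1·2^1 + 1·2^2 + 0·2^3 + 1·2^4
  c_5 = 16 = 0·2^0 + 0·2^1 + 0·2^2 + 0·2^3 + 1·2^4
  c_6 = 24 = 0·2^0 + 0·2^1 + 0·2^2 + 1·2^3 + 1·2^4
  c_7 = 2 = 0·2^0 + 1·2^1
  c_8 = 10 = 0·2^0 + 1·2^1 + 0·2^2 + 1·2^3
Factor λ_0 = (1, 1, 0, 0, 0, 0, 0, 0)
Factor λ_1 = (0, 0, 1, 1, 0, 0, 1, 1)
Factor λ_2 = (1, 1, 1, 1, 0, 0, 0, 0)
Factor λ_3 = (1, 0, 1, 0, 0, 1, 0, 1)
Factor λ_4 = (1, 1, 1, 1, 1, 1, 0, 0)

((1, 1, 0, 0, 0, 0, 0, 0), (0, 0, 1, 1, 0, 0, 1, 1), (1, 1, 1, 1, 0, 0, 0, 0), (1, 0, 1, 0, 0, 1, 0, 1), (1, 1, 1, 1, 1, 1, 0, 0))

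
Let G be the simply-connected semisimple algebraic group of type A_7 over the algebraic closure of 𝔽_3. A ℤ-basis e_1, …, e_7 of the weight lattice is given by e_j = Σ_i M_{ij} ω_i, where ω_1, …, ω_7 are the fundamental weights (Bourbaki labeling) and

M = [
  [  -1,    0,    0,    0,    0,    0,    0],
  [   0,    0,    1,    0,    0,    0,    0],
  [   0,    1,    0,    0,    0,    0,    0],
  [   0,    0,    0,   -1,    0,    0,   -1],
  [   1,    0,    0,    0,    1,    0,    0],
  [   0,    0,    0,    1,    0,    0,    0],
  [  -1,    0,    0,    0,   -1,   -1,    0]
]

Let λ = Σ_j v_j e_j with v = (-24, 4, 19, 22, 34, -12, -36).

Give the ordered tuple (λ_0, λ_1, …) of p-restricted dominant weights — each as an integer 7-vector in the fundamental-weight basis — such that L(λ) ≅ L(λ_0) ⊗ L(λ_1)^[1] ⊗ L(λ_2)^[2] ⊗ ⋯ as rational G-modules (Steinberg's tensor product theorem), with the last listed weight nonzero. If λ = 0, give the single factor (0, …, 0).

((0, 1, 1, 2, 1, 1, 2), (2, 0, 1, 1, 0, 1, 0), (2, 2, 0, 1, 1, 2, 0))

Converting to the ω-basis (c_i = row i of M dotted with v = (-24, 4, 19, 22, 34, -12, -36)):
  c_1 = (-1)·(-24) + (0)·(4) + (0)·(19) + (0)·(22) + (0)·(34) + (0)·(-12) + (0)·(-36) = 24
  c_2 = (0)·(-24) + (0)·(4) + (1)·(19) + (0)·(22) + (0)·(34) + (0)·(-12) + (0)·(-36) = 19
  c_3 = (0)·(-24) + (1)·(4) + (0)·(19) + (0)·(22) + (0)·(34) + (0)·(-12) + (0)·(-36) = 4
  c_4 = (0)·(-24) + (0)·(4) + (0)·(19) + (-1)·(22) + (0)·(34) + (0)·(-12) + (-1)·(-36) = 14
  c_5 = (1)·(-24) + (0)·(4) + (0)·(19) + (0)·(22) + (1)·(34) + (0)·(-12) + (0)·(-36) = 10
  c_6 = (0)·(-24) + (0)·(4) + (0)·(19) + (1)·(22) + (0)·(34) + (0)·(-12) + (0)·(-36) = 22
  c_7 = (-1)·(-24) + (0)·(4) + (0)·(19) + (0)·(22) + (-1)·(34) + (-1)·(-12) + (0)·(-36) = 2
Base-3 expansion of each c_i:
  c_1 = 24 = 0·3^0 + 2·3^1 + 2·3^2
  c_2 = 19 = 1·3^0 + 0·3^1 + 2·3^2
  c_3 = 4 = 1·3^0 + 1·3^1
  c_4 = 14 = 2·3^0 + 1·3^1 + 1·3^2
  c_5 = 10 = 1·3^0 + 0·3^1 + 1·3^2
  c_6 = 22 = 1·3^0 + 1·3^1 + 2·3^2
  c_7 = 2 = 2·3^0
p-restricted factor λ_0 = (0, 1, 1, 2, 1, 1, 2)
p-restricted factor λ_1 = (2, 0, 1, 1, 0, 1, 0)
p-restricted factor λ_2 = (2, 2, 0, 1, 1, 2, 0)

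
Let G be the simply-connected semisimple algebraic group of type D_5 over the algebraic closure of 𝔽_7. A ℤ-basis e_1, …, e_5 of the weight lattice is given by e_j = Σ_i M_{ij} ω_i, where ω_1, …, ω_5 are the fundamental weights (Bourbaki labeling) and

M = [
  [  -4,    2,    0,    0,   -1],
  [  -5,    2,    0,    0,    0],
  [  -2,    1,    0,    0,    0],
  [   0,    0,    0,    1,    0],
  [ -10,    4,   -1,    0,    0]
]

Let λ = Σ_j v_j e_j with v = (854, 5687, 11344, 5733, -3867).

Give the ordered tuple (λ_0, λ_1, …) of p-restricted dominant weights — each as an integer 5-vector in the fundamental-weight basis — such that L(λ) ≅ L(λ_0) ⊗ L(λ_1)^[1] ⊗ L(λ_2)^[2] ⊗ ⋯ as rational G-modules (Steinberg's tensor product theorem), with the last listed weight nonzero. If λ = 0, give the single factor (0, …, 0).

((2, 6, 3, 0, 1), (2, 6, 1, 0, 3), (3, 4, 4, 5, 2), (6, 6, 4, 2, 1), (4, 2, 1, 2, 1))

Change of basis e → ω: c = M·v where v = (854, 5687, 11344, 5733, -3867):
  c_1 = (-4)·(854) + (2)·(5687) + (0)·(11344) + (0)·(5733) + (-1)·(-3867) = 11825
  c_2 = (-5)·(854) + (2)·(5687) + (0)·(11344) + (0)·(5733) + (0)·(-3867) = 7104
  c_3 = (-2)·(854) + (1)·(5687) + (0)·(11344) + (0)·(5733) + (0)·(-3867) = 3979
  c_4 = (0)·(854) + (0)·(5687) + (0)·(11344) + (1)·(5733) + (0)·(-3867) = 5733
  c_5 = (-10)·(854) + (4)·(5687) + (-1)·(11344) + (0)·(5733) + (0)·(-3867) = 2864
Base-7 expansion of each c_i:
  c_1 = 11825 = 2·7^0 + 2·7^1 + 3·7^2 + 6·7^3 + 4·7^4
  c_2 = 7104 = 6·7^0 + 6·7^1 + 4·7^2 + 6·7^3 + 2·7^4
  c_3 = 3979 = 3·7^0 + 1·7^1 + 4·7^2 + 4·7^3 + 1·7^4
  c_4 = 5733 = 0·7^0 + 0·7^1 + 5·7^2 + 2·7^3 + 2·7^4
  c_5 = 2864 = 1·7^0 + 3·7^1 + 2·7^2 + 1·7^3 + 1·7^4
λ_0 = (2, 6, 3, 0, 1)
λ_1 = (2, 6, 1, 0, 3)
λ_2 = (3, 4, 4, 5, 2)
λ_3 = (6, 6, 4, 2, 1)
λ_4 = (4, 2, 1, 2, 1)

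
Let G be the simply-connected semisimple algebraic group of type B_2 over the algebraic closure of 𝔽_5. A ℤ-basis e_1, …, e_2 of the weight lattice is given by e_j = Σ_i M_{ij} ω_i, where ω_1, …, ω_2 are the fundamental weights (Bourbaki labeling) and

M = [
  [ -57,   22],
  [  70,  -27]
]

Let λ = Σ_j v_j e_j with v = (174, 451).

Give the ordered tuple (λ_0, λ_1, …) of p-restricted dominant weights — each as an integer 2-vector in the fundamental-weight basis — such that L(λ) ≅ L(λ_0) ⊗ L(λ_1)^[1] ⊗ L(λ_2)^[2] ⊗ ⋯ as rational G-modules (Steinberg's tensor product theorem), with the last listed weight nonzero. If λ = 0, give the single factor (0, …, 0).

Change of basis e → ω: c = M·v where v = (174, 451):
  c_1 = -57*174 + 22*451 = 4
  c_2 = 70*174 + -27*451 = 3
Expand coordinatewise in base 5:
  c_1 = 4 = 4·5^0
  c_2 = 3 = 3·5^0
Factor λ_0 = (4, 3)

((4, 3),)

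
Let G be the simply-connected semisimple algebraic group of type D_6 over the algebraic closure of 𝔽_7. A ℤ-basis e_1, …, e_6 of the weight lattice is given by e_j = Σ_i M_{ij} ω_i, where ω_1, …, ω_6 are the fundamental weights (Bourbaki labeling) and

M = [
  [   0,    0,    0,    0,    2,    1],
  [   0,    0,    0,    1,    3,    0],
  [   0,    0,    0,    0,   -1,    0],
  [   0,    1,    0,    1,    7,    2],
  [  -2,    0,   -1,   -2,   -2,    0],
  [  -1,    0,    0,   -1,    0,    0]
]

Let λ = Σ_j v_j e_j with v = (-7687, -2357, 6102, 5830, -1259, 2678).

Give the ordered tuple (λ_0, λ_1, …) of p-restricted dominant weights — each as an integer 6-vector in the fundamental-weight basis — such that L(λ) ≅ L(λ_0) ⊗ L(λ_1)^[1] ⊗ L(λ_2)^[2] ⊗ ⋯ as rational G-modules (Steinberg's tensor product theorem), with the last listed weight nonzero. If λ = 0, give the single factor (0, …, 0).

((6, 2, 6, 2, 4, 2), (1, 6, 4, 2, 4, 6), (3, 6, 4, 0, 2, 2), (0, 5, 3, 0, 0, 5))

ω-coordinates c = M·v, v = (-7687, -2357, 6102, 5830, -1259, 2678):
  c_1 = 0*-7687 + 0*-2357 + 0*6102 + 0*5830 + 2*-1259 + 1*2678 = 160
  c_2 = 0*-7687 + 0*-2357 + 0*6102 + 1*5830 + 3*-1259 + 0*2678 = 2053
  c_3 = 0*-7687 + 0*-2357 + 0*6102 + 0*5830 + -1*-1259 + 0*2678 = 1259
  c_4 = 0*-7687 + 1*-2357 + 0*6102 + 1*5830 + 7*-1259 + 2*2678 = 16
  c_5 = -2*-7687 + 0*-2357 + -1*6102 + -2*5830 + -2*-1259 + 0*2678 = 130
  c_6 = -1*-7687 + 0*-2357 + 0*6102 + -1*5830 + 0*-1259 + 0*2678 = 1857
p = 7; digits c_i = Σ_j d_{ij}·7^j, 0 ≤ d_{ij} < 7:
  c_1 = 160 = 6·7^0 + 1·7^1 + 3·7^2
  c_2 = 2053 = 2·7^0 + 6·7^1 + 6·7^2 + 5·7^3
  c_3 = 1259 = 6·7^0 + 4·7^1 + 4·7^2 + 3·7^3
  c_4 = 16 = 2·7^0 + 2·7^1
  c_5 = 130 = 4·7^0 + 4·7^1 + 2·7^2
  c_6 = 1857 = 2·7^0 + 6·7^1 + 2·7^2 + 5·7^3
λ_0 = (6, 2, 6, 2, 4, 2)
λ_1 = (1, 6, 4, 2, 4, 6)
λ_2 = (3, 6, 4, 0, 2, 2)
λ_3 = (0, 5, 3, 0, 0, 5)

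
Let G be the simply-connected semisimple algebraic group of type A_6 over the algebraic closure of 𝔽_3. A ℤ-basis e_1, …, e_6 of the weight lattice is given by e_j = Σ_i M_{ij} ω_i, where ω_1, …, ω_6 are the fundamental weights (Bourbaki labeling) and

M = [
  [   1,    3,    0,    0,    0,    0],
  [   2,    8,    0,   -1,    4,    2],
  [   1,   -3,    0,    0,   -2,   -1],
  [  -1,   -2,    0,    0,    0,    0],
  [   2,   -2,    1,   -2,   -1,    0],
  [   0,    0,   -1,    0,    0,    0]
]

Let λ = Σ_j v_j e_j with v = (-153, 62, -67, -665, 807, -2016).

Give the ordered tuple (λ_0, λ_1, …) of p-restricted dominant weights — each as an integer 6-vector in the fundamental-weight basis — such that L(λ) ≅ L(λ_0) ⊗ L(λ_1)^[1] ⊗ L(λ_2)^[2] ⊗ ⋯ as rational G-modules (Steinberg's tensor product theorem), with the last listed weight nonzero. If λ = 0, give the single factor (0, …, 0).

Converting to the ω-basis (c_i = row i of M dotted with v = (-153, 62, -67, -665, 807, -2016)):
  c_1 = 1*-153 + 3*62 + 0*-67 + 0*-665 + 0*807 + 0*-2016 = 33
  c_2 = 2*-153 + 8*62 + 0*-67 + -1*-665 + 4*807 + 2*-2016 = 51
  c_3 = 1*-153 + -3*62 + 0*-67 + 0*-665 + -2*807 + -1*-2016 = 63
  c_4 = -1*-153 + -2*62 + 0*-67 + 0*-665 + 0*807 + 0*-2016 = 29
  c_5 = 2*-153 + -2*62 + 1*-67 + -2*-665 + -1*807 + 0*-2016 = 26
  c_6 = 0*-153 + 0*62 + -1*-67 + 0*-665 + 0*807 + 0*-2016 = 67
Writing each c_i in base p = 3:
  c_1 = 33 = 0·3^0 + 2·3^1 + 0·3^2 + 1·3^3
  c_2 = 51 = 0·3^0 + 2·3^1 + 2·3^2 + 1·3^3
  c_3 = 63 = 0·3^0 + 0·3^1 + 1·3^2 + 2·3^3
  c_4 = 29 = 2·3^0 + 0·3^1 + 0·3^2 + 1·3^3
  c_5 = 26 = 2·3^0 + 2·3^1 + 2·3^2
  c_6 = 67 = 1·3^0 + 1·3^1 + 1·3^2 + 2·3^3
p-restricted factor λ_0 = (0, 0, 0, 2, 2, 1)
p-restricted factor λ_1 = (2, 2, 0, 0, 2, 1)
p-restricted factor λ_2 = (0, 2, 1, 0, 2, 1)
p-restricted factor λ_3 = (1, 1, 2, 1, 0, 2)

((0, 0, 0, 2, 2, 1), (2, 2, 0, 0, 2, 1), (0, 2, 1, 0, 2, 1), (1, 1, 2, 1, 0, 2))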